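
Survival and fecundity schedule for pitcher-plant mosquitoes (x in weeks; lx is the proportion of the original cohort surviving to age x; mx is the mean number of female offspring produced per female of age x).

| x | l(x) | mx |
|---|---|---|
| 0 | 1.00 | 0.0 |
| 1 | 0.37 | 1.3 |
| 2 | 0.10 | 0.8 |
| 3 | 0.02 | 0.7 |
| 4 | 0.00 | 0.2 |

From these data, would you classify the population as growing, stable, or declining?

declining

R0 = Σ lx·mx = 0 + 0.481 + 0.08 + 0.014 + 0 = 0.575
R0 < 1, so the population is declining.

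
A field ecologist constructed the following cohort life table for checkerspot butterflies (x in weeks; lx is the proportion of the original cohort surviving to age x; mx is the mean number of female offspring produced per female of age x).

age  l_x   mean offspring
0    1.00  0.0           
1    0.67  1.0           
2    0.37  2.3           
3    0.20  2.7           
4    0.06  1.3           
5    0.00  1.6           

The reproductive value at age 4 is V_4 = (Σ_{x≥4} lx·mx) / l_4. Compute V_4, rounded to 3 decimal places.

1.300

lx·mx for x ≥ 4: 0.078, 0 → sum = 0.078
V_4 = 0.078 / l_4 = 0.078 / 0.06 = 1.3 → 1.300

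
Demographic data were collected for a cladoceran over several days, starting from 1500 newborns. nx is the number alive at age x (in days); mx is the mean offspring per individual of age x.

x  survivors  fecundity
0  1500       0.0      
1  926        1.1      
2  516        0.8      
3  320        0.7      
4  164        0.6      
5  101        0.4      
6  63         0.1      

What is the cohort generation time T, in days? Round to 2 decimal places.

1.75

lx = nx/n0 = nx/1500: 1, 0.61733…, 0.344, 0.21333…, 0.10933…, 0.06733…, 0.042
lx·mx: 0, 0.679067…, 0.2752, 0.149333…, 0.0656…, 0.026933…, 0.0042 → R0 = 1.200333…
x·lx·mx: 0, 0.679067…, 0.5504, 0.448…, 0.2624…, 0.134667…, 0.0252 → Σ = 2.099733…
T = 2.099733… / 1.200333… = 1.749292… → 1.75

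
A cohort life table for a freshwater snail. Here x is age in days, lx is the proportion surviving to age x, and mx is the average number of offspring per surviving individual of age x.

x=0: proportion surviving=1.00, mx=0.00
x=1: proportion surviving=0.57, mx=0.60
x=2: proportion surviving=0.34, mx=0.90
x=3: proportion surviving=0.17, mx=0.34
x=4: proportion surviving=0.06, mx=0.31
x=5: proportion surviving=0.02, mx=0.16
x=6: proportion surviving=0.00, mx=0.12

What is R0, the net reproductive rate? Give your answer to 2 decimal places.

lx·mx by age: 0, 0.342, 0.306, 0.0578, 0.0186, 0.0032, 0
R0 = Σ lx·mx = 0.7276 → 0.73

0.73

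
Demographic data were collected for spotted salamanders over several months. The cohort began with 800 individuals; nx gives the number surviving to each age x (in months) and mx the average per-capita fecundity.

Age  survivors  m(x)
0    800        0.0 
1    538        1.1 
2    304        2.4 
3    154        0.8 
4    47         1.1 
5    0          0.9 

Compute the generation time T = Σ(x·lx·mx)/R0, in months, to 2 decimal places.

1.76

lx = nx/n0 = nx/800: 1, 0.6725, 0.38, 0.1925, 0.05875, 0
lx·mx: 0, 0.73975, 0.912, 0.154, 0.064625, 0 → R0 = 1.870375
x·lx·mx: 0, 0.73975, 1.824, 0.462, 0.2585, 0 → Σ = 3.28425
T = 3.28425 / 1.870375 = 1.755931… → 1.76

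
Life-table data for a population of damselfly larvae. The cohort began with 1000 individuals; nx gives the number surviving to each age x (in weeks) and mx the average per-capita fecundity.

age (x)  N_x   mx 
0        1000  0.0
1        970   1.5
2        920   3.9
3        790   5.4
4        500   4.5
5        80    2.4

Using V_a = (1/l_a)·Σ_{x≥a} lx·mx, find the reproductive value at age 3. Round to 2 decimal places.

8.49

lx = nx/n0 = nx/1000: 1, 0.97, 0.92, 0.79, 0.5, 0.08
lx·mx for x ≥ 3: 4.266, 2.25, 0.192 → sum = 6.708
V_3 = 6.708 / l_3 = 6.708 / 0.79 = 8.491139… → 8.49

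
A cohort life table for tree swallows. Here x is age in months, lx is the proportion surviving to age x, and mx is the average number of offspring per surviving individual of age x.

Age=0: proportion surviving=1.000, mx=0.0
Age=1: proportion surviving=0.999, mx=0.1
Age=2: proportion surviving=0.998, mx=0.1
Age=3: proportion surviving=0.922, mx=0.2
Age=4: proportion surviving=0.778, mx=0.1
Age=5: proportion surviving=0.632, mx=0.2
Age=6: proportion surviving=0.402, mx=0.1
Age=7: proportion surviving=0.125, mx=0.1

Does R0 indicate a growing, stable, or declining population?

R0 = Σ lx·mx = 0 + 0.0999 + 0.0998 + 0.1844 + 0.0778 + 0.1264 + 0.0402 + 0.0125 = 0.641
R0 < 1, so the population is declining.

declining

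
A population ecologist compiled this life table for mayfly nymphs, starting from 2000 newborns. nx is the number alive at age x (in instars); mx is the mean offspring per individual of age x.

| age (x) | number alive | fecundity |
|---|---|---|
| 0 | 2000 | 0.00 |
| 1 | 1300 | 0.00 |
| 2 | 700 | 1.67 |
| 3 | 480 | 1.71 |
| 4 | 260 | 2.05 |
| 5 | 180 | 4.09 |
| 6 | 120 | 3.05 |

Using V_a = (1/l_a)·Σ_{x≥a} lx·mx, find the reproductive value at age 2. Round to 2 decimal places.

lx = nx/n0 = nx/2000: 1, 0.65, 0.35, 0.24, 0.13, 0.09, 0.06
lx·mx for x ≥ 2: 0.5845, 0.4104, 0.2665, 0.3681, 0.183 → sum = 1.8125
V_2 = 1.8125 / l_2 = 1.8125 / 0.35 = 5.178571… → 5.18

5.18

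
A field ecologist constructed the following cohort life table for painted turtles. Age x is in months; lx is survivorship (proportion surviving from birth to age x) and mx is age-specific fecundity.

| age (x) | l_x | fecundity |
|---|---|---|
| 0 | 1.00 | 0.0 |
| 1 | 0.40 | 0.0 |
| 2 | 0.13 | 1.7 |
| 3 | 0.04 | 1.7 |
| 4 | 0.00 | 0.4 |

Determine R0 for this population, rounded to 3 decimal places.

lx·mx by age: 0, 0, 0.221, 0.068, 0
R0 = Σ lx·mx = 0.289 → 0.289

0.289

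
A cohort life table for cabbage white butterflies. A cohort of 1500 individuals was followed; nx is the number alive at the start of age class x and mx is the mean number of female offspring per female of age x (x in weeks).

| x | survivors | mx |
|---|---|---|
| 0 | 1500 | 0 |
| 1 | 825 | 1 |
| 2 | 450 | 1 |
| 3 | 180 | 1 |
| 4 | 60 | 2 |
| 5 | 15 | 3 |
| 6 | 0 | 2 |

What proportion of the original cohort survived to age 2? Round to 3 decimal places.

l_2 = n_2/n_0 = 450/1500 = 0.3 → 0.300

0.300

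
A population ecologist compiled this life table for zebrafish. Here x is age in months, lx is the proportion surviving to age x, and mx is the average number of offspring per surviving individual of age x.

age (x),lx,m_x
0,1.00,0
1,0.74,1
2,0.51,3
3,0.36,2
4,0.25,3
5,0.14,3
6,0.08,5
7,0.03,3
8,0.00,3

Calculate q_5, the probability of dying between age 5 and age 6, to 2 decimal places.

q_5 = (l_5 − l_6) / l_5 = (0.14 − 0.08) / 0.14
     = 0.06 / 0.14 = 0.428571… → 0.43

0.43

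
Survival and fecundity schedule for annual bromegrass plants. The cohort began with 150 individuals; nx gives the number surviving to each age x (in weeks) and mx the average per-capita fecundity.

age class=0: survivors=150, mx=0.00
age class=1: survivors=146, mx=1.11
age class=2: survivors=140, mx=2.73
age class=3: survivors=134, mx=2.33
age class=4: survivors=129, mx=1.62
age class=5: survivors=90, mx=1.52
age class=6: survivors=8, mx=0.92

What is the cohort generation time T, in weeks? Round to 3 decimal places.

2.833

lx = nx/n0 = nx/150: 1, 0.97333…, 0.93333…, 0.89333…, 0.86, 0.6, 0.05333…
lx·mx: 0, 1.0804…, 2.548…, 2.081467…, 1.3932, 0.912, 0.049067… → R0 = 8.064133…
x·lx·mx: 0, 1.0804…, 5.096…, 6.2444…, 5.5728, 4.56, 0.2944… → Σ = 22.848…
T = 22.848… / 8.064133… = 2.833286… → 2.833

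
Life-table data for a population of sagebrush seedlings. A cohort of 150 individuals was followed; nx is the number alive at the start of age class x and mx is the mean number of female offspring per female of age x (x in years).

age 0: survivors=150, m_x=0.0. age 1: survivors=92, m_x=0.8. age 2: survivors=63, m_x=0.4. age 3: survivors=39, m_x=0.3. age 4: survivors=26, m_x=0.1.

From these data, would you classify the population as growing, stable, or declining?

declining

lx = nx/n0 = nx/150: 1, 0.61333…, 0.42, 0.26, 0.17333…
R0 = Σ lx·mx = 0 + 0.490667… + 0.168 + 0.078 + 0.017333… = 0.754…
R0 < 1, so the population is declining.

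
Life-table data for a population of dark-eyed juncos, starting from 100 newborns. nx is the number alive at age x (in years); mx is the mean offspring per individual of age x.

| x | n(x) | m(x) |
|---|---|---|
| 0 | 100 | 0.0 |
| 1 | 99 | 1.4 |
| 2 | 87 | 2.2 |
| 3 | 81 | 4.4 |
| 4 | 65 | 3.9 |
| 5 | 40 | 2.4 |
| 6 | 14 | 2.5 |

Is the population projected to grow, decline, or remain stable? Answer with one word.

growing

lx = nx/n0 = nx/100: 1, 0.99, 0.87, 0.81, 0.65, 0.4, 0.14
R0 = Σ lx·mx = 0 + 1.386 + 1.914 + 3.564 + 2.535 + 0.96 + 0.35 = 10.709
R0 > 1, so the population is growing.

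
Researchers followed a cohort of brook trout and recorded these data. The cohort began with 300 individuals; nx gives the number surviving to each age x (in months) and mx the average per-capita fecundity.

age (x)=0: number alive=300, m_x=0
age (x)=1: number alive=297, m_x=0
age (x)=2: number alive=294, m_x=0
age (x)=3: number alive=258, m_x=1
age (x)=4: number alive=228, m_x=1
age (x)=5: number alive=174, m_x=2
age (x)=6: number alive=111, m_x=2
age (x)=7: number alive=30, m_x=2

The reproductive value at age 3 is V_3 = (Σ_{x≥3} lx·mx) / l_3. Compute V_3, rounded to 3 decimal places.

lx = nx/n0 = nx/300: 1, 0.99, 0.98, 0.86, 0.76, 0.58, 0.37, 0.1
lx·mx for x ≥ 3: 0.86, 0.76, 1.16, 0.74, 0.2 → sum = 3.72
V_3 = 3.72 / l_3 = 3.72 / 0.86 = 4.325581… → 4.326

4.326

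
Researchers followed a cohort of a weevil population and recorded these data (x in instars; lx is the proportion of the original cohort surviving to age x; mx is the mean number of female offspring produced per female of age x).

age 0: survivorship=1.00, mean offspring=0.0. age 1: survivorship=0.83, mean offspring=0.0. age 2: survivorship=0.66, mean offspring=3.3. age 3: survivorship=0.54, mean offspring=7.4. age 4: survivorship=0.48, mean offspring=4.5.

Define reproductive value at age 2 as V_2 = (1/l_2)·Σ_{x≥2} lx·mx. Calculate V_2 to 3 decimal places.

lx·mx for x ≥ 2: 2.178, 3.996, 2.16 → sum = 8.334
V_2 = 8.334 / l_2 = 8.334 / 0.66 = 12.627273… → 12.627

12.627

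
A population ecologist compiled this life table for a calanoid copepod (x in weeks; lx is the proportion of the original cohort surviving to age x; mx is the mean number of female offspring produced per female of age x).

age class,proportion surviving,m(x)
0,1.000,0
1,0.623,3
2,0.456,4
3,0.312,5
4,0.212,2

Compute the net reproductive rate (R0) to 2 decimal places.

lx·mx by age: 0, 1.869, 1.824, 1.56, 0.424
R0 = Σ lx·mx = 5.677 → 5.68

5.68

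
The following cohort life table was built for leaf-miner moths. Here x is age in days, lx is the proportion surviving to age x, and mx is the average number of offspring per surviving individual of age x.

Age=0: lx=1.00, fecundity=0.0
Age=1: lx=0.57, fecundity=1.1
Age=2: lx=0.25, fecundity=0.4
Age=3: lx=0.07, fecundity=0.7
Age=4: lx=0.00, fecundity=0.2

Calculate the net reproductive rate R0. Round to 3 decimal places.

lx·mx by age: 0, 0.627, 0.1, 0.049, 0
R0 = Σ lx·mx = 0.776 → 0.776

0.776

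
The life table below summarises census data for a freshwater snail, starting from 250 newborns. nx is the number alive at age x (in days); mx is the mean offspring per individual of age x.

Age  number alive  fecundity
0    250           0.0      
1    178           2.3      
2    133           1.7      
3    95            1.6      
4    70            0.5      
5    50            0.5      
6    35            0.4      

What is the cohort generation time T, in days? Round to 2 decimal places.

lx = nx/n0 = nx/250: 1, 0.712, 0.532, 0.38, 0.28, 0.2, 0.14
lx·mx: 0, 1.6376, 0.9044, 0.608, 0.14, 0.1, 0.056 → R0 = 3.446
x·lx·mx: 0, 1.6376, 1.8088, 1.824, 0.56, 0.5, 0.336 → Σ = 6.6664
T = 6.6664 / 3.446 = 1.934533… → 1.93

1.93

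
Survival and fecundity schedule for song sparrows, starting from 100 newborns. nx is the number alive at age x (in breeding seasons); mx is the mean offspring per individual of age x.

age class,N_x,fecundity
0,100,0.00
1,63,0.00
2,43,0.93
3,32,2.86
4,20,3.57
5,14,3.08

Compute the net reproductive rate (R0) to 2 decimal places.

lx = nx/n0 = nx/100: 1, 0.63, 0.43, 0.32, 0.2, 0.14
lx·mx by age: 0, 0, 0.3999, 0.9152, 0.714, 0.4312
R0 = Σ lx·mx = 2.4603 → 2.46

2.46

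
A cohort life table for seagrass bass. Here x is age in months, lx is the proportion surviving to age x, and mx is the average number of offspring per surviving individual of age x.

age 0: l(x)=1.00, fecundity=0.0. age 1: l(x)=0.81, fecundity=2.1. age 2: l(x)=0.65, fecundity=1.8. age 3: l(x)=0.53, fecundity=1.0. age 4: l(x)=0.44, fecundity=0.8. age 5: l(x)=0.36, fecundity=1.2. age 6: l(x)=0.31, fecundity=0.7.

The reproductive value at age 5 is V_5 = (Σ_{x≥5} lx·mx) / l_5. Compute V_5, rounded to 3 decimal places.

lx·mx for x ≥ 5: 0.432, 0.217 → sum = 0.649
V_5 = 0.649 / l_5 = 0.649 / 0.36 = 1.802778… → 1.803

1.803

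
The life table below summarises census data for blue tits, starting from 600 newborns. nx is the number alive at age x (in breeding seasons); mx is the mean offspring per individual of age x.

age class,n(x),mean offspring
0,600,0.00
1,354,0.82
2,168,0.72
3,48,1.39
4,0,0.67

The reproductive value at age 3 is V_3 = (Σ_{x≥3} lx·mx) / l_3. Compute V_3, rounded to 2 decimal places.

1.39

lx = nx/n0 = nx/600: 1, 0.59, 0.28, 0.08, 0
lx·mx for x ≥ 3: 0.1112, 0 → sum = 0.1112
V_3 = 0.1112 / l_3 = 0.1112 / 0.08 = 1.39 → 1.39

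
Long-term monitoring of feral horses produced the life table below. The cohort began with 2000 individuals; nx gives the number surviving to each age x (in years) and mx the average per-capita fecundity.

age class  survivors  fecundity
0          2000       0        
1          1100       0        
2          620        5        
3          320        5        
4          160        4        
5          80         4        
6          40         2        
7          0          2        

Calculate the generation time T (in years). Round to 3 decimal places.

2.725

lx = nx/n0 = nx/2000: 1, 0.55, 0.31, 0.16, 0.08, 0.04, 0.02, 0
lx·mx: 0, 0, 1.55, 0.8, 0.32, 0.16, 0.04, 0 → R0 = 2.87
x·lx·mx: 0, 0, 3.1, 2.4, 1.28, 0.8, 0.24, 0 → Σ = 7.82
T = 7.82 / 2.87 = 2.724739… → 2.725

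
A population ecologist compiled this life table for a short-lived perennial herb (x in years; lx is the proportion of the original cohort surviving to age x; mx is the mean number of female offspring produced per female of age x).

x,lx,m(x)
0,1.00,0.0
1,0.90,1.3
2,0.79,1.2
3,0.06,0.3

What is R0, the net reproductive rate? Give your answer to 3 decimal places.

lx·mx by age: 0, 1.17, 0.948, 0.018
R0 = Σ lx·mx = 2.136 → 2.136

2.136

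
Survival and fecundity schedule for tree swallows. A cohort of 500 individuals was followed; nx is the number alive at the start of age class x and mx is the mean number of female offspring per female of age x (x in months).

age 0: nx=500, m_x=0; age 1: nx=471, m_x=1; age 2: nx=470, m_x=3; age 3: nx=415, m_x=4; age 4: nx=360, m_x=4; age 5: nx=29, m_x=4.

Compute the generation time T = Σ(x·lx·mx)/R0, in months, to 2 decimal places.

lx = nx/n0 = nx/500: 1, 0.942, 0.94, 0.83, 0.72, 0.058
lx·mx: 0, 0.942, 2.82, 3.32, 2.88, 0.232 → R0 = 10.194
x·lx·mx: 0, 0.942, 5.64, 9.96, 11.52, 1.16 → Σ = 29.222
T = 29.222 / 10.194 = 2.866588… → 2.87

2.87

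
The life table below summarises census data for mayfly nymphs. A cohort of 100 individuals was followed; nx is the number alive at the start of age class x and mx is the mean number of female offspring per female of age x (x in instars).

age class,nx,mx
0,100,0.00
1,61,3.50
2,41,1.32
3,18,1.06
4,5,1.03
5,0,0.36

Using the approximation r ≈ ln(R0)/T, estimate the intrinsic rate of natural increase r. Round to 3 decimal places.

lx = nx/n0 = nx/100: 1, 0.61, 0.41, 0.18, 0.05, 0
R0 = Σ lx·mx = 0 + 2.135 + 0.5412 + 0.1908 + 0.0515 + 0 = 2.9185
Σ x·lx·mx = 3.9958; T = 3.9958/2.9185 = 1.36913…
r ≈ ln(R0)/T = ln(2.9185)/1.36913… = 0.7823… → 0.782

0.782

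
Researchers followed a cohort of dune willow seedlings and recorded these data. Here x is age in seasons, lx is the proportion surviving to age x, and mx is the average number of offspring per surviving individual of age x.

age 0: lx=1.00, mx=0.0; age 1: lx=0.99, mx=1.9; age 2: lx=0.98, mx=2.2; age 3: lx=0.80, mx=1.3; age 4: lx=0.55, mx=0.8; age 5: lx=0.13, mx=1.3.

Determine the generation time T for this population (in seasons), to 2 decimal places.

2.10

lx·mx: 0, 1.881, 2.156, 1.04, 0.44, 0.169 → R0 = 5.686
x·lx·mx: 0, 1.881, 4.312, 3.12, 1.76, 0.845 → Σ = 11.918
T = 11.918 / 5.686 = 2.096025… → 2.10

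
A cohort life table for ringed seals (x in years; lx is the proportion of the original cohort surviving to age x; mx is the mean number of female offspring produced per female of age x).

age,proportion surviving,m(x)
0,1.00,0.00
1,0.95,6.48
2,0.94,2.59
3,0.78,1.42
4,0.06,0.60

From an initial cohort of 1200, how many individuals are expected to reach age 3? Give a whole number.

Expected survivors = N0 · l_3 = 1200 × 0.78 = 936 → 936

936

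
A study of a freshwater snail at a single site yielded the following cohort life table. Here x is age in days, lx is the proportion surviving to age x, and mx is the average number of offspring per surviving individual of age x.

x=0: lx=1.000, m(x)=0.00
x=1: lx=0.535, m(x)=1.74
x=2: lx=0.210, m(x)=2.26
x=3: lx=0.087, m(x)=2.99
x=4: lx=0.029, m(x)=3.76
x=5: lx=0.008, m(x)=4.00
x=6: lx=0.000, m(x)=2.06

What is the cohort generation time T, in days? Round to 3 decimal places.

lx·mx: 0, 0.9309, 0.4746, 0.26013, 0.10904, 0.032, 0 → R0 = 1.80667
x·lx·mx: 0, 0.9309, 0.9492, 0.78039, 0.43616, 0.16, 0 → Σ = 3.25665
T = 3.25665 / 1.80667 = 1.80257… → 1.803

1.803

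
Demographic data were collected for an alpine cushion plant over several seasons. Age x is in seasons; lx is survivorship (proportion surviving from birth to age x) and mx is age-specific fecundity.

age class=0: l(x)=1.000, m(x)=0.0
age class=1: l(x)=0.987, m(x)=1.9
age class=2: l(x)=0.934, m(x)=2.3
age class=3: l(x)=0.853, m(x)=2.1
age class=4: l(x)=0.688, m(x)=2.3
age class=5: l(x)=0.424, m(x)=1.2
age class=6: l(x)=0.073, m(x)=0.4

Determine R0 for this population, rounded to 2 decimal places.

7.94

lx·mx by age: 0, 1.8753, 2.1482, 1.7913, 1.5824, 0.5088, 0.0292
R0 = Σ lx·mx = 7.9352 → 7.94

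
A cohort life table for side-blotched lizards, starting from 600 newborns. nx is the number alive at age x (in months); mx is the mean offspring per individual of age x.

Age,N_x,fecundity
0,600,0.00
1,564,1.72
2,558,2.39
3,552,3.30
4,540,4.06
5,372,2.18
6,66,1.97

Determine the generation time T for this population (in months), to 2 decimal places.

lx = nx/n0 = nx/600: 1, 0.94, 0.93, 0.92, 0.9, 0.62, 0.11
lx·mx: 0, 1.6168, 2.2227, 3.036, 3.654, 1.3516, 0.2167 → R0 = 12.0978
x·lx·mx: 0, 1.6168, 4.4454, 9.108, 14.616, 6.758, 1.3002 → Σ = 37.8444
T = 37.8444 / 12.0978 = 3.128205… → 3.13

3.13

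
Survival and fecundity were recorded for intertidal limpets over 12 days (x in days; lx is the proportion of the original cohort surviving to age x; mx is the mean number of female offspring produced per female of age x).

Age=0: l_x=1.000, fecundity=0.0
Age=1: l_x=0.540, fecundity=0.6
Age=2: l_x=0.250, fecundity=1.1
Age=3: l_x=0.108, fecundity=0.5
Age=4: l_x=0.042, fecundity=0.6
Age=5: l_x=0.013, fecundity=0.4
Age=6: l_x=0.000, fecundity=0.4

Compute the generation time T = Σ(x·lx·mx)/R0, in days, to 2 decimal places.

lx·mx: 0, 0.324, 0.275, 0.054, 0.0252, 0.0052, 0 → R0 = 0.6834
x·lx·mx: 0, 0.324, 0.55, 0.162, 0.1008, 0.026, 0 → Σ = 1.1628
T = 1.1628 / 0.6834 = 1.701493… → 1.70

1.70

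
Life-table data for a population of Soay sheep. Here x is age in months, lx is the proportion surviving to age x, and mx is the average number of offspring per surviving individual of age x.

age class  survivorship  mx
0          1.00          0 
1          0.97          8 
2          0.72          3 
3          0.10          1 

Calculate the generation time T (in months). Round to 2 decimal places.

1.24

lx·mx: 0, 7.76, 2.16, 0.1 → R0 = 10.02
x·lx·mx: 0, 7.76, 4.32, 0.3 → Σ = 12.38
T = 12.38 / 10.02 = 1.235529… → 1.24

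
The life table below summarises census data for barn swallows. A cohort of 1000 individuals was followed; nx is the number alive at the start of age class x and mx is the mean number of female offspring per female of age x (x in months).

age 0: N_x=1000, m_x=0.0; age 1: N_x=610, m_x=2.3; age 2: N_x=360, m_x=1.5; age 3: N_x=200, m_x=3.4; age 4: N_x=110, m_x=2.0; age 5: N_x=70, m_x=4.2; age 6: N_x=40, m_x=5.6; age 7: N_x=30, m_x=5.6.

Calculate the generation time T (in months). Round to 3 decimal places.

lx = nx/n0 = nx/1000: 1, 0.61, 0.36, 0.2, 0.11, 0.07, 0.04, 0.03
lx·mx: 0, 1.403, 0.54, 0.68, 0.22, 0.294, 0.224, 0.168 → R0 = 3.529
x·lx·mx: 0, 1.403, 1.08, 2.04, 0.88, 1.47, 1.344, 1.176 → Σ = 9.393
T = 9.393 / 3.529 = 2.661661… → 2.662

2.662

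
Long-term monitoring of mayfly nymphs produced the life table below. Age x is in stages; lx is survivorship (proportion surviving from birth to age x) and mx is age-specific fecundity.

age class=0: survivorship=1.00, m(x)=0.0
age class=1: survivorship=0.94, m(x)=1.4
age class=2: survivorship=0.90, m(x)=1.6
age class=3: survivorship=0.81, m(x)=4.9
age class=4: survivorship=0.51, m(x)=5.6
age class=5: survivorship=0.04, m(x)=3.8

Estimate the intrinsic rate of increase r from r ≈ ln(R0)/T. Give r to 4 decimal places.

0.7830

R0 = Σ lx·mx = 0 + 1.316 + 1.44 + 3.969 + 2.856 + 0.152 = 9.733
Σ x·lx·mx = 28.287; T = 28.287/9.733 = 2.9063…
r ≈ ln(R0)/T = ln(9.733)/2.9063… = 0.782962… → 0.7830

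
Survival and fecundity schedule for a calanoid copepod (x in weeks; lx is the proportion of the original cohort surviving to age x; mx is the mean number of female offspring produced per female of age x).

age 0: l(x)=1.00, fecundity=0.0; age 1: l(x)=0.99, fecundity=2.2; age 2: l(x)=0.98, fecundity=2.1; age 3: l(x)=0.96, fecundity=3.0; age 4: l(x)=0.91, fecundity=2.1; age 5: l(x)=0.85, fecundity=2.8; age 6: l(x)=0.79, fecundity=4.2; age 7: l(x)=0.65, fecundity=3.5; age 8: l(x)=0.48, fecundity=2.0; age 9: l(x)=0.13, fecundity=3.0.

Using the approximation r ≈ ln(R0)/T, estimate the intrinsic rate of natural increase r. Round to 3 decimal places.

R0 = Σ lx·mx = 0 + 2.178 + 2.058 + 2.88 + 1.911 + 2.38 + 3.318 + 2.275 + 0.96 + 0.39 = 18.35
Σ x·lx·mx = 81.501; T = 81.501/18.35 = 4.44147…
r ≈ ln(R0)/T = ln(18.35)/4.44147… = 0.6551… → 0.655

0.655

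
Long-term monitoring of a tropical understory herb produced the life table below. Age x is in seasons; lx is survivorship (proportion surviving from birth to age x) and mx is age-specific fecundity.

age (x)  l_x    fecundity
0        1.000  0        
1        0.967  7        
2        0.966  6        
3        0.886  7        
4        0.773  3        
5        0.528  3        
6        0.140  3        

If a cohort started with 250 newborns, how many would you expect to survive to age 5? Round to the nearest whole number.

132

Expected survivors = N0 · l_5 = 250 × 0.528 = 132 → 132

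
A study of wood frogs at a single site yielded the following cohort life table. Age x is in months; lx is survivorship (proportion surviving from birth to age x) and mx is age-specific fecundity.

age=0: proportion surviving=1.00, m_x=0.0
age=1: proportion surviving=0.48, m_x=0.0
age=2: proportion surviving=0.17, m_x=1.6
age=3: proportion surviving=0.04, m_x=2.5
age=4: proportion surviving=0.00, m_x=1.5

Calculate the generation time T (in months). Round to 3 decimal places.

2.269

lx·mx: 0, 0, 0.272, 0.1, 0 → R0 = 0.372
x·lx·mx: 0, 0, 0.544, 0.3, 0 → Σ = 0.844
T = 0.844 / 0.372 = 2.268817… → 2.269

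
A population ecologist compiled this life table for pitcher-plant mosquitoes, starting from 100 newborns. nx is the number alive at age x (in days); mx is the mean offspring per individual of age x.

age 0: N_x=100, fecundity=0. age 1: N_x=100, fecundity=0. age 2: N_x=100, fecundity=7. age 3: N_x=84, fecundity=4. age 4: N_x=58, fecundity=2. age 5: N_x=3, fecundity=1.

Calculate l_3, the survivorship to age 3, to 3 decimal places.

0.840

l_3 = n_3/n_0 = 84/100 = 0.84 → 0.840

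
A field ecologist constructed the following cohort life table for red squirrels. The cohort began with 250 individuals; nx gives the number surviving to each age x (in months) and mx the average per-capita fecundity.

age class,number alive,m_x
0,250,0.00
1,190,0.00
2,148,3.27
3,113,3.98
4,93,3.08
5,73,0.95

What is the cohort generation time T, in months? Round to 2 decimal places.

lx = nx/n0 = nx/250: 1, 0.76, 0.592, 0.452, 0.372, 0.292
lx·mx: 0, 0, 1.93584, 1.79896, 1.14576, 0.2774 → R0 = 5.15796
x·lx·mx: 0, 0, 3.87168, 5.39688, 4.58304, 1.387 → Σ = 15.2386
T = 15.2386 / 5.15796 = 2.954385… → 2.95

2.95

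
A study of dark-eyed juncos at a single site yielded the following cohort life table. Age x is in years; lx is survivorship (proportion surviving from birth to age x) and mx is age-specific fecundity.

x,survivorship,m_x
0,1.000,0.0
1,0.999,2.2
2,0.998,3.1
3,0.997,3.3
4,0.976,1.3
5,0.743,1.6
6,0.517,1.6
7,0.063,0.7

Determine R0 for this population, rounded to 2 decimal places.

lx·mx by age: 0, 2.1978, 3.0938, 3.2901, 1.2688, 1.1888, 0.8272, 0.0441
R0 = Σ lx·mx = 11.9106 → 11.91

11.91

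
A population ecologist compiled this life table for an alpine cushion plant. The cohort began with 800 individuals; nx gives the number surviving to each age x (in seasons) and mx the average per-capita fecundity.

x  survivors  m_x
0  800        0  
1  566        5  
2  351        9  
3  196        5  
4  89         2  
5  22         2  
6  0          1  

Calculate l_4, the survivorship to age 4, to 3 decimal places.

l_4 = n_4/n_0 = 89/800 = 0.11125 → 0.111

0.111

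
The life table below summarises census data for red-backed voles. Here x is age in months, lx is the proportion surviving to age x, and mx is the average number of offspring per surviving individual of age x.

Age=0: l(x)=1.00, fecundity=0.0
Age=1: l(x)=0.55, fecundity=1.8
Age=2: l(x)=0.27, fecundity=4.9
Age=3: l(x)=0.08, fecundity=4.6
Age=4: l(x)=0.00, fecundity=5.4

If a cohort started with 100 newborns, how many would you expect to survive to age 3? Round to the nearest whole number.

Expected survivors = N0 · l_3 = 100 × 0.08 = 8 → 8

8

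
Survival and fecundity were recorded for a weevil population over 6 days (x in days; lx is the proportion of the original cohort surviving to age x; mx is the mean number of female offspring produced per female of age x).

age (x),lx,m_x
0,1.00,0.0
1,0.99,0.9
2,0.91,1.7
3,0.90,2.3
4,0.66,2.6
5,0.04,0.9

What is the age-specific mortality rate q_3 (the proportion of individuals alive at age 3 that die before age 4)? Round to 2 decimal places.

0.27

q_3 = (l_3 − l_4) / l_3 = (0.9 − 0.66) / 0.9
     = 0.24 / 0.9 = 0.266667… → 0.27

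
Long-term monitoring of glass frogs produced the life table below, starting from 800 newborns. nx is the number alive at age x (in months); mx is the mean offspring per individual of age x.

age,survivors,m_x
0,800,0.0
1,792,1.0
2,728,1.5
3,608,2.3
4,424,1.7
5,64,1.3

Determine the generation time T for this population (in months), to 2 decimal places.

2.56

lx = nx/n0 = nx/800: 1, 0.99, 0.91, 0.76, 0.53, 0.08
lx·mx: 0, 0.99, 1.365, 1.748, 0.901, 0.104 → R0 = 5.108
x·lx·mx: 0, 0.99, 2.73, 5.244, 3.604, 0.52 → Σ = 13.088
T = 13.088 / 5.108 = 2.562255… → 2.56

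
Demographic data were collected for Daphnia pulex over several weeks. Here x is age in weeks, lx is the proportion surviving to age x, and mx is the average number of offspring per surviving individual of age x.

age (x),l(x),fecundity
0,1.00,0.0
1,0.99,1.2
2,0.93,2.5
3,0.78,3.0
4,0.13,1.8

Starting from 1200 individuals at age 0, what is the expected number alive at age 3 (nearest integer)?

Expected survivors = N0 · l_3 = 1200 × 0.78 = 936 → 936

936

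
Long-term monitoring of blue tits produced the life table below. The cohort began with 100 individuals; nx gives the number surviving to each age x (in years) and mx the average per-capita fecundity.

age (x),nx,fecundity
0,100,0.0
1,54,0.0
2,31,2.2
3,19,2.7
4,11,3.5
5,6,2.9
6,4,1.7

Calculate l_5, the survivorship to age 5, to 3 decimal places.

0.060

l_5 = n_5/n_0 = 6/100 = 0.06 → 0.060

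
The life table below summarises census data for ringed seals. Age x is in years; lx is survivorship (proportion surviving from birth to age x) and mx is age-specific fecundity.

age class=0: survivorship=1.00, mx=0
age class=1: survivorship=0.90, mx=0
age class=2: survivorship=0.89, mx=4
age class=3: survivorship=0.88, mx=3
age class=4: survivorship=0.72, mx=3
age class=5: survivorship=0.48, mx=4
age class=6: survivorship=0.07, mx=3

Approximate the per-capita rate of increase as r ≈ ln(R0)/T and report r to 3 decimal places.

R0 = Σ lx·mx = 0 + 0 + 3.56 + 2.64 + 2.16 + 1.92 + 0.21 = 10.49
Σ x·lx·mx = 34.54; T = 34.54/10.49 = 3.29266…
r ≈ ln(R0)/T = ln(10.49)/3.29266… = 0.71384… → 0.714

0.714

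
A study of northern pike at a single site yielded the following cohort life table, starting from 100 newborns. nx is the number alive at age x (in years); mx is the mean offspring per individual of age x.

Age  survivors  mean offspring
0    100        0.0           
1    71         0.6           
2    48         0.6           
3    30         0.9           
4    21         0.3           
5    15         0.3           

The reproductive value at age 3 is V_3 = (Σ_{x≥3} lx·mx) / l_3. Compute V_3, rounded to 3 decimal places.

lx = nx/n0 = nx/100: 1, 0.71, 0.48, 0.3, 0.21, 0.15
lx·mx for x ≥ 3: 0.27, 0.063, 0.045 → sum = 0.378
V_3 = 0.378 / l_3 = 0.378 / 0.3 = 1.26 → 1.260

1.260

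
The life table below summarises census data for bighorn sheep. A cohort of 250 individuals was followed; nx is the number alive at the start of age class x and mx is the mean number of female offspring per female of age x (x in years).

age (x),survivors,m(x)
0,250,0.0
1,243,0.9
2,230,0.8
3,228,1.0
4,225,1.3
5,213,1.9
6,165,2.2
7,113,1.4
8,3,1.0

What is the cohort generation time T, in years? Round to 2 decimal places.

lx = nx/n0 = nx/250: 1, 0.972, 0.92, 0.912, 0.9, 0.852, 0.66, 0.452, 0.012
lx·mx: 0, 0.8748, 0.736, 0.912, 1.17, 1.6188, 1.452, 0.6328, 0.012 → R0 = 7.4084
x·lx·mx: 0, 0.8748, 1.472, 2.736, 4.68, 8.094, 8.712, 4.4296, 0.096 → Σ = 31.0944
T = 31.0944 / 7.4084 = 4.197182… → 4.20

4.20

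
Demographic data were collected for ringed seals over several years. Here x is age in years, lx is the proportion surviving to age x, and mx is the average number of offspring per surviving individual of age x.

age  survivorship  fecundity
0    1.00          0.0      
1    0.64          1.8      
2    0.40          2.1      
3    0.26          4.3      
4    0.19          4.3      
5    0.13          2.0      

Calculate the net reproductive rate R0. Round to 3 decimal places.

lx·mx by age: 0, 1.152, 0.84, 1.118, 0.817, 0.26
R0 = Σ lx·mx = 4.187 → 4.187

4.187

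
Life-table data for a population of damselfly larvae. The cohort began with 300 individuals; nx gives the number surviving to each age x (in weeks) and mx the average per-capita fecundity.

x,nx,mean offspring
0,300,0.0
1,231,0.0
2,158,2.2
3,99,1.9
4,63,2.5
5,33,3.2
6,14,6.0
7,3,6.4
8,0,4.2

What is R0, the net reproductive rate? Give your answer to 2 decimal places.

3.01

lx = nx/n0 = nx/300: 1, 0.77, 0.52667…, 0.33, 0.21, 0.11, 0.04667…, 0.01, 0
lx·mx by age: 0, 0, 1.158667…, 0.627, 0.525, 0.352, 0.28…, 0.064, 0
R0 = Σ lx·mx = 3.006667… → 3.01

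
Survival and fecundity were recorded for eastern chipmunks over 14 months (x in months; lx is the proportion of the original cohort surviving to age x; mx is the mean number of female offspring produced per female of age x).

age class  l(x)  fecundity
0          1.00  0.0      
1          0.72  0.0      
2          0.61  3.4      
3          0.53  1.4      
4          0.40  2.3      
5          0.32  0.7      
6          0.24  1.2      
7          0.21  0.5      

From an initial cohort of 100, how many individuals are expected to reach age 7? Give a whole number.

Expected survivors = N0 · l_7 = 100 × 0.21 = 21 → 21

21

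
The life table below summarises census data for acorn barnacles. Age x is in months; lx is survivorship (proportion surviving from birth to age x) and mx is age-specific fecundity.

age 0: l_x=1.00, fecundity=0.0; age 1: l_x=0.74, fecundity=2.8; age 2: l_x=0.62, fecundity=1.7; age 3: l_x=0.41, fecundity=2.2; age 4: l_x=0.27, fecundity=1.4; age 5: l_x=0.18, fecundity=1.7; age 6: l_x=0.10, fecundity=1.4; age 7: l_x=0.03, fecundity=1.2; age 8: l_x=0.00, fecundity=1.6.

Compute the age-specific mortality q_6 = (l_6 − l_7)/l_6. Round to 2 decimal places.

q_6 = (l_6 − l_7) / l_6 = (0.1 − 0.03) / 0.1
     = 0.07 / 0.1 = 0.7 → 0.70

0.70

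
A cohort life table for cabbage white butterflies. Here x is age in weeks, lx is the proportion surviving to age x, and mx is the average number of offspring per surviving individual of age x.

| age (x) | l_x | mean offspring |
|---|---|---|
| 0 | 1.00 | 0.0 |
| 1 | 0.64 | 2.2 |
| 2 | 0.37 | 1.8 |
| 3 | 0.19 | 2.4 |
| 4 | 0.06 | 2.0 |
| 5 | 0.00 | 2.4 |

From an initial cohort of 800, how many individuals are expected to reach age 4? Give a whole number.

Expected survivors = N0 · l_4 = 800 × 0.06 = 48 → 48

48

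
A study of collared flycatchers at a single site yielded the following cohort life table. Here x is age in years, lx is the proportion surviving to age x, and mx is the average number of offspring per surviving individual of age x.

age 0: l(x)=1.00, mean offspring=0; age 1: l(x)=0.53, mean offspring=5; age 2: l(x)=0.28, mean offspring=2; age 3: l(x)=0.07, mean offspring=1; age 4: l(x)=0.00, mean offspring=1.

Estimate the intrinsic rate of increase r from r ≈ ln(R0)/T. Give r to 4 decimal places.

R0 = Σ lx·mx = 0 + 2.65 + 0.56 + 0.07 + 0 = 3.28
Σ x·lx·mx = 3.98; T = 3.98/3.28 = 1.21341…
r ≈ ln(R0)/T = ln(3.28)/1.21341… = 0.978926… → 0.9789

0.9789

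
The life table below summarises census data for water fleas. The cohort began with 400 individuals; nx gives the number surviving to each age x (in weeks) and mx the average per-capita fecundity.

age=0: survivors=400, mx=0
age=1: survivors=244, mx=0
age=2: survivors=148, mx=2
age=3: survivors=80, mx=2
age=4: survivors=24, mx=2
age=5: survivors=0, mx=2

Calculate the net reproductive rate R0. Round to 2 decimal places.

1.26

lx = nx/n0 = nx/400: 1, 0.61, 0.37, 0.2, 0.06, 0
lx·mx by age: 0, 0, 0.74, 0.4, 0.12, 0
R0 = Σ lx·mx = 1.26 → 1.26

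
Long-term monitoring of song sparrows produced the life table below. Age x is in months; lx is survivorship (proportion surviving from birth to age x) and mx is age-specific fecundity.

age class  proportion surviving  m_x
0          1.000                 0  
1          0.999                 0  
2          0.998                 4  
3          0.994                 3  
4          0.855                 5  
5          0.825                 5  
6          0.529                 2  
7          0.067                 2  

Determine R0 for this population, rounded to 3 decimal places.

lx·mx by age: 0, 0, 3.992, 2.982, 4.275, 4.125, 1.058, 0.134
R0 = Σ lx·mx = 16.566 → 16.566

16.566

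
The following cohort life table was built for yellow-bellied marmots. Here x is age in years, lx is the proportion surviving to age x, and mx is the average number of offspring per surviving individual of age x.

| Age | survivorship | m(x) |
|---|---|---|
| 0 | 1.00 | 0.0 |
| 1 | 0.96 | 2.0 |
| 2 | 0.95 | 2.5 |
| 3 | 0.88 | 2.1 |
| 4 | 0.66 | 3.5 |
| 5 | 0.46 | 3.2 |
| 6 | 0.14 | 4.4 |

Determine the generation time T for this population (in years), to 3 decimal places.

3.084

lx·mx: 0, 1.92, 2.375, 1.848, 2.31, 1.472, 0.616 → R0 = 10.541
x·lx·mx: 0, 1.92, 4.75, 5.544, 9.24, 7.36, 3.696 → Σ = 32.51
T = 32.51 / 10.541 = 3.084148… → 3.084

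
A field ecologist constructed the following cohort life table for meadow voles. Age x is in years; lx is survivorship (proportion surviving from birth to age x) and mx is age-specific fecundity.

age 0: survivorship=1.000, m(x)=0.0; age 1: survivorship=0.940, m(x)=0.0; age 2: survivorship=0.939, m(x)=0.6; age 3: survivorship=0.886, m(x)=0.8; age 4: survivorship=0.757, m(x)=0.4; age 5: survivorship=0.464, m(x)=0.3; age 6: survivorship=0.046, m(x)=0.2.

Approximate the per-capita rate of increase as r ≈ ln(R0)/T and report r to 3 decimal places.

R0 = Σ lx·mx = 0 + 0 + 0.5634 + 0.7088 + 0.3028 + 0.1392 + 0.0092 = 1.7234
Σ x·lx·mx = 5.2156; T = 5.2156/1.7234 = 3.02634…
r ≈ ln(R0)/T = ln(1.7234)/3.02634… = 0.17985… → 0.180

0.180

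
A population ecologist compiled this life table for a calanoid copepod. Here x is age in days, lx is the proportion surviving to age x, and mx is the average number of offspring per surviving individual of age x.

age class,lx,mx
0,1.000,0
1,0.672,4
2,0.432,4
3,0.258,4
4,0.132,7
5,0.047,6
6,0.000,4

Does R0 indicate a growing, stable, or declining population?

growing

R0 = Σ lx·mx = 0 + 2.688 + 1.728 + 1.032 + 0.924 + 0.282 + 0 = 6.654
R0 > 1, so the population is growing.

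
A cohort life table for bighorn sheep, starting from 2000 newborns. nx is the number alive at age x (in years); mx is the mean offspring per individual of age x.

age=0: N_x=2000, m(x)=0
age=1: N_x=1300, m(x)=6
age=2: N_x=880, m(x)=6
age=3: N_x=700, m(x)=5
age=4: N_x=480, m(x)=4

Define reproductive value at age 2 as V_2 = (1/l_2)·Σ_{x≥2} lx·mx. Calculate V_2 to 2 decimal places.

12.16

lx = nx/n0 = nx/2000: 1, 0.65, 0.44, 0.35, 0.24
lx·mx for x ≥ 2: 2.64, 1.75, 0.96 → sum = 5.35
V_2 = 5.35 / l_2 = 5.35 / 0.44 = 12.159091… → 12.16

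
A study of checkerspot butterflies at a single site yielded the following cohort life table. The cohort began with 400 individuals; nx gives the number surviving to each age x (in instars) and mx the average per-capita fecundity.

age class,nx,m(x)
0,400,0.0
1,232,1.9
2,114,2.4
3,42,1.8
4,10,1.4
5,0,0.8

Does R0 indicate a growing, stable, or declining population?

lx = nx/n0 = nx/400: 1, 0.58, 0.285, 0.105, 0.025, 0
R0 = Σ lx·mx = 0 + 1.102 + 0.684 + 0.189 + 0.035 + 0 = 2.01
R0 > 1, so the population is growing.

growing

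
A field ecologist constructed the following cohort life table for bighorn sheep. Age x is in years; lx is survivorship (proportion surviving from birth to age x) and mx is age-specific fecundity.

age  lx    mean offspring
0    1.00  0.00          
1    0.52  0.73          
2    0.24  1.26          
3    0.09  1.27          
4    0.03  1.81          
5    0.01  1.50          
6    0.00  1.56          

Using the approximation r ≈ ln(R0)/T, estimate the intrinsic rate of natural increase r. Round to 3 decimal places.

R0 = Σ lx·mx = 0 + 0.3796 + 0.3024 + 0.1143 + 0.0543 + 0.015 + 0 = 0.8656
Σ x·lx·mx = 1.6195; T = 1.6195/0.8656 = 1.87096…
r ≈ ln(R0)/T = ln(0.8656)/1.87096… = -0.07714… → -0.077

-0.077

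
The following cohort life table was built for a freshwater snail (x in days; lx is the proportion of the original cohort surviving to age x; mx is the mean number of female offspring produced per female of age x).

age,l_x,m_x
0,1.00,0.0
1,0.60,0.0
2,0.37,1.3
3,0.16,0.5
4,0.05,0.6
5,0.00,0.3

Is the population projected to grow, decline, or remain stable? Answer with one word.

declining

R0 = Σ lx·mx = 0 + 0 + 0.481 + 0.08 + 0.03 + 0 = 0.591
R0 < 1, so the population is declining.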